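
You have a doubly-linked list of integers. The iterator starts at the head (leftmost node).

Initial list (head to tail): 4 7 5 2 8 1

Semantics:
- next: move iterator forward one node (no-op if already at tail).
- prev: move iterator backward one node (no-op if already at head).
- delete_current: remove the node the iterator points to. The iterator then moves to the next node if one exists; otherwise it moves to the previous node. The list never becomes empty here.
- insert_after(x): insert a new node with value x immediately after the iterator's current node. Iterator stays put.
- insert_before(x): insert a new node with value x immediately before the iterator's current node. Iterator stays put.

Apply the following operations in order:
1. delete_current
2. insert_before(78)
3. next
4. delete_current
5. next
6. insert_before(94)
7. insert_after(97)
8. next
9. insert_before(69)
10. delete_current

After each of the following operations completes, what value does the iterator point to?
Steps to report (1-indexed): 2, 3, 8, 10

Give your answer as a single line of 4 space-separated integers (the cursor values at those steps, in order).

After 1 (delete_current): list=[7, 5, 2, 8, 1] cursor@7
After 2 (insert_before(78)): list=[78, 7, 5, 2, 8, 1] cursor@7
After 3 (next): list=[78, 7, 5, 2, 8, 1] cursor@5
After 4 (delete_current): list=[78, 7, 2, 8, 1] cursor@2
After 5 (next): list=[78, 7, 2, 8, 1] cursor@8
After 6 (insert_before(94)): list=[78, 7, 2, 94, 8, 1] cursor@8
After 7 (insert_after(97)): list=[78, 7, 2, 94, 8, 97, 1] cursor@8
After 8 (next): list=[78, 7, 2, 94, 8, 97, 1] cursor@97
After 9 (insert_before(69)): list=[78, 7, 2, 94, 8, 69, 97, 1] cursor@97
After 10 (delete_current): list=[78, 7, 2, 94, 8, 69, 1] cursor@1

Answer: 7 5 97 1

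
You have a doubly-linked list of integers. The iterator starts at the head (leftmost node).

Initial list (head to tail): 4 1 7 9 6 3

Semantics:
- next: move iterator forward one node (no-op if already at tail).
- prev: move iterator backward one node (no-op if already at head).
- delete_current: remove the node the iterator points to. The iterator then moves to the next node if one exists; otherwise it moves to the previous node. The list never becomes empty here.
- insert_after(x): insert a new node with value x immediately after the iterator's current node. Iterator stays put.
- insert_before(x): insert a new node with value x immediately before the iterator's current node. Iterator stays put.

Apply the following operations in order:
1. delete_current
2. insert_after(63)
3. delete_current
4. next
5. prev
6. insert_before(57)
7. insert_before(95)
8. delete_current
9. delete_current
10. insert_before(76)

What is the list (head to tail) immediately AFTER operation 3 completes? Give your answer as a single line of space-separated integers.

After 1 (delete_current): list=[1, 7, 9, 6, 3] cursor@1
After 2 (insert_after(63)): list=[1, 63, 7, 9, 6, 3] cursor@1
After 3 (delete_current): list=[63, 7, 9, 6, 3] cursor@63

Answer: 63 7 9 6 3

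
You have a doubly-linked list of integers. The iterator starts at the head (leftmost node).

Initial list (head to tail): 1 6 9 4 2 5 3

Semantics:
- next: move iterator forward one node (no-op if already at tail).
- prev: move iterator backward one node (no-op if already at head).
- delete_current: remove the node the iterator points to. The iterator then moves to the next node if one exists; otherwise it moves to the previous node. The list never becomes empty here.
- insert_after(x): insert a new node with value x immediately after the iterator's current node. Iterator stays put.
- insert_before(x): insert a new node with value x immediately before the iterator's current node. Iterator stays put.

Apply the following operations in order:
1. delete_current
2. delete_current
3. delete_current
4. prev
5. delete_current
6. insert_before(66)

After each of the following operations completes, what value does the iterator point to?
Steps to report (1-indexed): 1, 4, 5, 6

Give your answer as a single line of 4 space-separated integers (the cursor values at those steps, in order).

After 1 (delete_current): list=[6, 9, 4, 2, 5, 3] cursor@6
After 2 (delete_current): list=[9, 4, 2, 5, 3] cursor@9
After 3 (delete_current): list=[4, 2, 5, 3] cursor@4
After 4 (prev): list=[4, 2, 5, 3] cursor@4
After 5 (delete_current): list=[2, 5, 3] cursor@2
After 6 (insert_before(66)): list=[66, 2, 5, 3] cursor@2

Answer: 6 4 2 2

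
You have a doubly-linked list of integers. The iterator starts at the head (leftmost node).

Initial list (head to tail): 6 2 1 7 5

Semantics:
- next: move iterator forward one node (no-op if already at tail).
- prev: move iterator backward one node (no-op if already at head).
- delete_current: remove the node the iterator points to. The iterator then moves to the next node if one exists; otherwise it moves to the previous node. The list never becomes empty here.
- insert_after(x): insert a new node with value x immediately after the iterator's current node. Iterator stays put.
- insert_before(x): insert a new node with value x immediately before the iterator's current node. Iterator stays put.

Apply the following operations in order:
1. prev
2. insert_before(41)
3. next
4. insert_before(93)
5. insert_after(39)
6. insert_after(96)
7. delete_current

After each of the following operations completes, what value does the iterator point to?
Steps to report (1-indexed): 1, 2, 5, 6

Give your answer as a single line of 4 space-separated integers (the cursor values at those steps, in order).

After 1 (prev): list=[6, 2, 1, 7, 5] cursor@6
After 2 (insert_before(41)): list=[41, 6, 2, 1, 7, 5] cursor@6
After 3 (next): list=[41, 6, 2, 1, 7, 5] cursor@2
After 4 (insert_before(93)): list=[41, 6, 93, 2, 1, 7, 5] cursor@2
After 5 (insert_after(39)): list=[41, 6, 93, 2, 39, 1, 7, 5] cursor@2
After 6 (insert_after(96)): list=[41, 6, 93, 2, 96, 39, 1, 7, 5] cursor@2
After 7 (delete_current): list=[41, 6, 93, 96, 39, 1, 7, 5] cursor@96

Answer: 6 6 2 2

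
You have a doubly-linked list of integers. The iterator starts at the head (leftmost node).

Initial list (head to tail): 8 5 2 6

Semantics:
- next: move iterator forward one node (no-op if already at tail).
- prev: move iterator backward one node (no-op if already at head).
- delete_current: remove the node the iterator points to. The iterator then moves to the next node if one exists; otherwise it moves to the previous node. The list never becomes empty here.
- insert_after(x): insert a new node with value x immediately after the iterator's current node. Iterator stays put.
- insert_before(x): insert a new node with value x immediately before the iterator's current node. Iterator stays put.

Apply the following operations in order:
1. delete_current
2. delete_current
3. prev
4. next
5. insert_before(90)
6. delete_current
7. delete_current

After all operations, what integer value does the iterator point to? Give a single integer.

Answer: 2

Derivation:
After 1 (delete_current): list=[5, 2, 6] cursor@5
After 2 (delete_current): list=[2, 6] cursor@2
After 3 (prev): list=[2, 6] cursor@2
After 4 (next): list=[2, 6] cursor@6
After 5 (insert_before(90)): list=[2, 90, 6] cursor@6
After 6 (delete_current): list=[2, 90] cursor@90
After 7 (delete_current): list=[2] cursor@2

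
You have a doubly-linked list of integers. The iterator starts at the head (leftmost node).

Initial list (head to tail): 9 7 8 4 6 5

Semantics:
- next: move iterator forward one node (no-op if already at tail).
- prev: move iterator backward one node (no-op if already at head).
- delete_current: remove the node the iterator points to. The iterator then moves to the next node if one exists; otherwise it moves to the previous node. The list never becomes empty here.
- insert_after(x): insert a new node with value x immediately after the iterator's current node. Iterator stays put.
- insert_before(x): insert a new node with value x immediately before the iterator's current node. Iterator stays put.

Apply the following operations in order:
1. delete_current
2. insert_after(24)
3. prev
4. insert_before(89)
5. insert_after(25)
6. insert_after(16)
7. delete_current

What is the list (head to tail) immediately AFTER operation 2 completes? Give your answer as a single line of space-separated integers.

After 1 (delete_current): list=[7, 8, 4, 6, 5] cursor@7
After 2 (insert_after(24)): list=[7, 24, 8, 4, 6, 5] cursor@7

Answer: 7 24 8 4 6 5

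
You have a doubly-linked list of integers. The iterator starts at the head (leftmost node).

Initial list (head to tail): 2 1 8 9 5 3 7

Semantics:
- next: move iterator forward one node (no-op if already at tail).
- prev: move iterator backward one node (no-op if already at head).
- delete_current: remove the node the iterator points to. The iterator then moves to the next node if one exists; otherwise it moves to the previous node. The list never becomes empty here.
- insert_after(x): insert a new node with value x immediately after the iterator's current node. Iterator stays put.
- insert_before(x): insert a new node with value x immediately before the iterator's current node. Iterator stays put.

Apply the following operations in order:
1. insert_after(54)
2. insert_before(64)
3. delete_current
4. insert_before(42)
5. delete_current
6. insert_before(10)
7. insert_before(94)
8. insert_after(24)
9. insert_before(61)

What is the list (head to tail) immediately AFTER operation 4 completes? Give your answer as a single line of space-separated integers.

Answer: 64 42 54 1 8 9 5 3 7

Derivation:
After 1 (insert_after(54)): list=[2, 54, 1, 8, 9, 5, 3, 7] cursor@2
After 2 (insert_before(64)): list=[64, 2, 54, 1, 8, 9, 5, 3, 7] cursor@2
After 3 (delete_current): list=[64, 54, 1, 8, 9, 5, 3, 7] cursor@54
After 4 (insert_before(42)): list=[64, 42, 54, 1, 8, 9, 5, 3, 7] cursor@54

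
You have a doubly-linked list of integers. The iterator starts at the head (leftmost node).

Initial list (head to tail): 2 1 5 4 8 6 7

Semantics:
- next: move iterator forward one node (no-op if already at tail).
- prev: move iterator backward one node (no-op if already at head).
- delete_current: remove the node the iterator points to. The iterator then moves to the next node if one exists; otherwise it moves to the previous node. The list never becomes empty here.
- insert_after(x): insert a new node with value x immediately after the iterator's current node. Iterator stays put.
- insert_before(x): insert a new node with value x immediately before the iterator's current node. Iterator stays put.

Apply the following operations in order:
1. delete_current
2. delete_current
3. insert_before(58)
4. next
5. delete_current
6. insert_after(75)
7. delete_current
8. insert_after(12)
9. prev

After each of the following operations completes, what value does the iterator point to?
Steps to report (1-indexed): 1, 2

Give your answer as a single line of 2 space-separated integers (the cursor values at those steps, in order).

Answer: 1 5

Derivation:
After 1 (delete_current): list=[1, 5, 4, 8, 6, 7] cursor@1
After 2 (delete_current): list=[5, 4, 8, 6, 7] cursor@5
After 3 (insert_before(58)): list=[58, 5, 4, 8, 6, 7] cursor@5
After 4 (next): list=[58, 5, 4, 8, 6, 7] cursor@4
After 5 (delete_current): list=[58, 5, 8, 6, 7] cursor@8
After 6 (insert_after(75)): list=[58, 5, 8, 75, 6, 7] cursor@8
After 7 (delete_current): list=[58, 5, 75, 6, 7] cursor@75
After 8 (insert_after(12)): list=[58, 5, 75, 12, 6, 7] cursor@75
After 9 (prev): list=[58, 5, 75, 12, 6, 7] cursor@5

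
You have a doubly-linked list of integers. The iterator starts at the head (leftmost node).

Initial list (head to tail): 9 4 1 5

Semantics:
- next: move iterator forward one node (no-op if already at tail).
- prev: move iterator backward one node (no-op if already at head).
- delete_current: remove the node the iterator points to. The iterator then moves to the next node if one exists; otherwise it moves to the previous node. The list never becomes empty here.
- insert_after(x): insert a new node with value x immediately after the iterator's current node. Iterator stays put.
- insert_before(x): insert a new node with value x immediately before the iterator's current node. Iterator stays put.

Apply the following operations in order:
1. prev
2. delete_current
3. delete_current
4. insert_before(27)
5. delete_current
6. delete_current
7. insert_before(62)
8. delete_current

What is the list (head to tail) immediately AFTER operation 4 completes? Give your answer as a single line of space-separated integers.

Answer: 27 1 5

Derivation:
After 1 (prev): list=[9, 4, 1, 5] cursor@9
After 2 (delete_current): list=[4, 1, 5] cursor@4
After 3 (delete_current): list=[1, 5] cursor@1
After 4 (insert_before(27)): list=[27, 1, 5] cursor@1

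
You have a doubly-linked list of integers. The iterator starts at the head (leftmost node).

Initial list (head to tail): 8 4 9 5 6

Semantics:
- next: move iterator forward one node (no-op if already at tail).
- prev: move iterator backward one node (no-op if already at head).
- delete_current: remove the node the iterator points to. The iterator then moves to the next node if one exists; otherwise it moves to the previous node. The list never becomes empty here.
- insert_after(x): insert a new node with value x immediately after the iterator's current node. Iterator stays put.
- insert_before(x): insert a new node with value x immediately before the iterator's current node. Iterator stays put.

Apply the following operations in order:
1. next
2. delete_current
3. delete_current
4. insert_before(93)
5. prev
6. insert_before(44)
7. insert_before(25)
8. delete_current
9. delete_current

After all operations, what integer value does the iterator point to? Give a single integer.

After 1 (next): list=[8, 4, 9, 5, 6] cursor@4
After 2 (delete_current): list=[8, 9, 5, 6] cursor@9
After 3 (delete_current): list=[8, 5, 6] cursor@5
After 4 (insert_before(93)): list=[8, 93, 5, 6] cursor@5
After 5 (prev): list=[8, 93, 5, 6] cursor@93
After 6 (insert_before(44)): list=[8, 44, 93, 5, 6] cursor@93
After 7 (insert_before(25)): list=[8, 44, 25, 93, 5, 6] cursor@93
After 8 (delete_current): list=[8, 44, 25, 5, 6] cursor@5
After 9 (delete_current): list=[8, 44, 25, 6] cursor@6

Answer: 6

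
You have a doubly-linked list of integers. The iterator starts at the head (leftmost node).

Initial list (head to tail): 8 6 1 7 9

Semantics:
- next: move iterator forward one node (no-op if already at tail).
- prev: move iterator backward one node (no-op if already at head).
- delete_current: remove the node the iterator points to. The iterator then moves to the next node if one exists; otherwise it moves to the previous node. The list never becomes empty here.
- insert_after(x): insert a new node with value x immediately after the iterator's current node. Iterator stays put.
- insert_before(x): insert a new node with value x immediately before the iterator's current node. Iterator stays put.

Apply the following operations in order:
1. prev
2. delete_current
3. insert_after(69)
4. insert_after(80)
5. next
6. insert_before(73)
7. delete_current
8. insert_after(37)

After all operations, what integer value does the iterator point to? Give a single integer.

Answer: 69

Derivation:
After 1 (prev): list=[8, 6, 1, 7, 9] cursor@8
After 2 (delete_current): list=[6, 1, 7, 9] cursor@6
After 3 (insert_after(69)): list=[6, 69, 1, 7, 9] cursor@6
After 4 (insert_after(80)): list=[6, 80, 69, 1, 7, 9] cursor@6
After 5 (next): list=[6, 80, 69, 1, 7, 9] cursor@80
After 6 (insert_before(73)): list=[6, 73, 80, 69, 1, 7, 9] cursor@80
After 7 (delete_current): list=[6, 73, 69, 1, 7, 9] cursor@69
After 8 (insert_after(37)): list=[6, 73, 69, 37, 1, 7, 9] cursor@69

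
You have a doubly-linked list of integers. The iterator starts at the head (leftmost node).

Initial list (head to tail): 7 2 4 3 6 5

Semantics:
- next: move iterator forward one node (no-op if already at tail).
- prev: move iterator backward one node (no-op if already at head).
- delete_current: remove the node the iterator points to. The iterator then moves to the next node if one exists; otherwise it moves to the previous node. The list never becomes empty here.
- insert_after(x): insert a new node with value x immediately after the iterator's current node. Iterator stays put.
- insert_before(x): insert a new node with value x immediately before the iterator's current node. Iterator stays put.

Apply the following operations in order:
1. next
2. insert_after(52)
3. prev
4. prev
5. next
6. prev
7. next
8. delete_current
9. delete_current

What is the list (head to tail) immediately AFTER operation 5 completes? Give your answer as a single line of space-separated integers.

Answer: 7 2 52 4 3 6 5

Derivation:
After 1 (next): list=[7, 2, 4, 3, 6, 5] cursor@2
After 2 (insert_after(52)): list=[7, 2, 52, 4, 3, 6, 5] cursor@2
After 3 (prev): list=[7, 2, 52, 4, 3, 6, 5] cursor@7
After 4 (prev): list=[7, 2, 52, 4, 3, 6, 5] cursor@7
After 5 (next): list=[7, 2, 52, 4, 3, 6, 5] cursor@2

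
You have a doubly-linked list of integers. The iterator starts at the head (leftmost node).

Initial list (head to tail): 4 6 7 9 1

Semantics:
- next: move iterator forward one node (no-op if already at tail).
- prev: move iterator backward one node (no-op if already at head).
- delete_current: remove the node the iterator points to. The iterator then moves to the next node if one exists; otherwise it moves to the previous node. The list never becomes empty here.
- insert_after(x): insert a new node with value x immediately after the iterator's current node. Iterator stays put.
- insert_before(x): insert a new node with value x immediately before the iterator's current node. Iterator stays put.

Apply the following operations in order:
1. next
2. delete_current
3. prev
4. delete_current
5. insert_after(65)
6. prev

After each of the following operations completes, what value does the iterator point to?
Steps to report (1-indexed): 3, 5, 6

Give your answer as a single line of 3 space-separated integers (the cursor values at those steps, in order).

After 1 (next): list=[4, 6, 7, 9, 1] cursor@6
After 2 (delete_current): list=[4, 7, 9, 1] cursor@7
After 3 (prev): list=[4, 7, 9, 1] cursor@4
After 4 (delete_current): list=[7, 9, 1] cursor@7
After 5 (insert_after(65)): list=[7, 65, 9, 1] cursor@7
After 6 (prev): list=[7, 65, 9, 1] cursor@7

Answer: 4 7 7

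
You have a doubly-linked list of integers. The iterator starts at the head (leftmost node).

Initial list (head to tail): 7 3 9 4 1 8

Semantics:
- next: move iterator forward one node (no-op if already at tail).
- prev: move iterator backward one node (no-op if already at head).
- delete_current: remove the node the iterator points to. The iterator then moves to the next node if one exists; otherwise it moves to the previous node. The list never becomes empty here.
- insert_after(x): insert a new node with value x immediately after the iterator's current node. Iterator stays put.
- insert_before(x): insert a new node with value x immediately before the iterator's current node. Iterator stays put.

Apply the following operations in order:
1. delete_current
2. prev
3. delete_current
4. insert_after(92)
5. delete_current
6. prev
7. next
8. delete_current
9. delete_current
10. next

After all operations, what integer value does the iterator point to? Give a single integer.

Answer: 8

Derivation:
After 1 (delete_current): list=[3, 9, 4, 1, 8] cursor@3
After 2 (prev): list=[3, 9, 4, 1, 8] cursor@3
After 3 (delete_current): list=[9, 4, 1, 8] cursor@9
After 4 (insert_after(92)): list=[9, 92, 4, 1, 8] cursor@9
After 5 (delete_current): list=[92, 4, 1, 8] cursor@92
After 6 (prev): list=[92, 4, 1, 8] cursor@92
After 7 (next): list=[92, 4, 1, 8] cursor@4
After 8 (delete_current): list=[92, 1, 8] cursor@1
After 9 (delete_current): list=[92, 8] cursor@8
After 10 (next): list=[92, 8] cursor@8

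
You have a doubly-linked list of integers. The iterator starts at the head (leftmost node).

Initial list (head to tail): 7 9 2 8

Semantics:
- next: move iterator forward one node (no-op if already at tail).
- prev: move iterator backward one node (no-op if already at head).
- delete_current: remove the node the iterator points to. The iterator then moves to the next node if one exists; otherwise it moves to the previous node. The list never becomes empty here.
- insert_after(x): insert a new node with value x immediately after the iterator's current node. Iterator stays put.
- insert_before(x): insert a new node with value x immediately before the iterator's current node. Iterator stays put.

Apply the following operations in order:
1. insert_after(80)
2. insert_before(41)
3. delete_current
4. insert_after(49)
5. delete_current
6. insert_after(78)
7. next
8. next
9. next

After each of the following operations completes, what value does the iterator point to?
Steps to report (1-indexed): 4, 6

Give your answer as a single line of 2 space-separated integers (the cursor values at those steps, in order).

Answer: 80 49

Derivation:
After 1 (insert_after(80)): list=[7, 80, 9, 2, 8] cursor@7
After 2 (insert_before(41)): list=[41, 7, 80, 9, 2, 8] cursor@7
After 3 (delete_current): list=[41, 80, 9, 2, 8] cursor@80
After 4 (insert_after(49)): list=[41, 80, 49, 9, 2, 8] cursor@80
After 5 (delete_current): list=[41, 49, 9, 2, 8] cursor@49
After 6 (insert_after(78)): list=[41, 49, 78, 9, 2, 8] cursor@49
After 7 (next): list=[41, 49, 78, 9, 2, 8] cursor@78
After 8 (next): list=[41, 49, 78, 9, 2, 8] cursor@9
After 9 (next): list=[41, 49, 78, 9, 2, 8] cursor@2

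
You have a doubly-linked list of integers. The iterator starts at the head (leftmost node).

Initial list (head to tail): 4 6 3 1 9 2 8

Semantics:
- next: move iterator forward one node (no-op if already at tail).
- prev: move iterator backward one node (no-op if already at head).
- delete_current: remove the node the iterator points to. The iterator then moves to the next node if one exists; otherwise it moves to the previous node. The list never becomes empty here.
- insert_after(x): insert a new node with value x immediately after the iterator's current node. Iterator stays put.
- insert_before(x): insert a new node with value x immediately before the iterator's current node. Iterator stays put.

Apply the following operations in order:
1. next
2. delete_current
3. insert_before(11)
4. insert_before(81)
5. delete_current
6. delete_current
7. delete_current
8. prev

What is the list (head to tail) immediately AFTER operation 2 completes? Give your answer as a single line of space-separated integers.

After 1 (next): list=[4, 6, 3, 1, 9, 2, 8] cursor@6
After 2 (delete_current): list=[4, 3, 1, 9, 2, 8] cursor@3

Answer: 4 3 1 9 2 8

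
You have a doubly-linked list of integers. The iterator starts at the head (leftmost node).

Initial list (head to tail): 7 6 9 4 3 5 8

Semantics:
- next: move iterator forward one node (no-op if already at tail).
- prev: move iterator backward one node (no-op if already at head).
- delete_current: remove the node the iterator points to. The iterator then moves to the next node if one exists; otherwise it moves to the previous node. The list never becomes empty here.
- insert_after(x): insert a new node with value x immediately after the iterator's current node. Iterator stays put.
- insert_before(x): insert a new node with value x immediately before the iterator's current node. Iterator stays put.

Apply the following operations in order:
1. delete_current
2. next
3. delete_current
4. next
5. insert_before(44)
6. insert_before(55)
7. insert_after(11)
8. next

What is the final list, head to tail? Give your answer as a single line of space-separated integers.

After 1 (delete_current): list=[6, 9, 4, 3, 5, 8] cursor@6
After 2 (next): list=[6, 9, 4, 3, 5, 8] cursor@9
After 3 (delete_current): list=[6, 4, 3, 5, 8] cursor@4
After 4 (next): list=[6, 4, 3, 5, 8] cursor@3
After 5 (insert_before(44)): list=[6, 4, 44, 3, 5, 8] cursor@3
After 6 (insert_before(55)): list=[6, 4, 44, 55, 3, 5, 8] cursor@3
After 7 (insert_after(11)): list=[6, 4, 44, 55, 3, 11, 5, 8] cursor@3
After 8 (next): list=[6, 4, 44, 55, 3, 11, 5, 8] cursor@11

Answer: 6 4 44 55 3 11 5 8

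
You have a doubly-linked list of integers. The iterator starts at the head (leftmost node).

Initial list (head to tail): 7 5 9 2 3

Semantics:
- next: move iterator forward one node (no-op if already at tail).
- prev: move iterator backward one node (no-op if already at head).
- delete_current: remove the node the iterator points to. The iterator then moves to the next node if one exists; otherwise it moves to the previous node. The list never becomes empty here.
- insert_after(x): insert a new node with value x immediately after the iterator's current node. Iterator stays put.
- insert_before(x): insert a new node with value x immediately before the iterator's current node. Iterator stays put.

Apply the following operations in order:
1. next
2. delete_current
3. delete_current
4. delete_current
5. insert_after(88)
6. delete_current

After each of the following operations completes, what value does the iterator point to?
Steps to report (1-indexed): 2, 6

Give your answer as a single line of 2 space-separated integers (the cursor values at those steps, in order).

Answer: 9 88

Derivation:
After 1 (next): list=[7, 5, 9, 2, 3] cursor@5
After 2 (delete_current): list=[7, 9, 2, 3] cursor@9
After 3 (delete_current): list=[7, 2, 3] cursor@2
After 4 (delete_current): list=[7, 3] cursor@3
After 5 (insert_after(88)): list=[7, 3, 88] cursor@3
After 6 (delete_current): list=[7, 88] cursor@88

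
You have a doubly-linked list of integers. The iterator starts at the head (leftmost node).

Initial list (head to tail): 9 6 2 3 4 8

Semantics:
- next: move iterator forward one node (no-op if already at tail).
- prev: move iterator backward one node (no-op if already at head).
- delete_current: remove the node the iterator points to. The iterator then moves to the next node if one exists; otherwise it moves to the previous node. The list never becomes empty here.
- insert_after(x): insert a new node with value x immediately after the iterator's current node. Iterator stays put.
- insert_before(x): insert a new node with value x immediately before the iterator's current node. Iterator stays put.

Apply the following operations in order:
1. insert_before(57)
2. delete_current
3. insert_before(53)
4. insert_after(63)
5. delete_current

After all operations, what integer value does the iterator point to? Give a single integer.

After 1 (insert_before(57)): list=[57, 9, 6, 2, 3, 4, 8] cursor@9
After 2 (delete_current): list=[57, 6, 2, 3, 4, 8] cursor@6
After 3 (insert_before(53)): list=[57, 53, 6, 2, 3, 4, 8] cursor@6
After 4 (insert_after(63)): list=[57, 53, 6, 63, 2, 3, 4, 8] cursor@6
After 5 (delete_current): list=[57, 53, 63, 2, 3, 4, 8] cursor@63

Answer: 63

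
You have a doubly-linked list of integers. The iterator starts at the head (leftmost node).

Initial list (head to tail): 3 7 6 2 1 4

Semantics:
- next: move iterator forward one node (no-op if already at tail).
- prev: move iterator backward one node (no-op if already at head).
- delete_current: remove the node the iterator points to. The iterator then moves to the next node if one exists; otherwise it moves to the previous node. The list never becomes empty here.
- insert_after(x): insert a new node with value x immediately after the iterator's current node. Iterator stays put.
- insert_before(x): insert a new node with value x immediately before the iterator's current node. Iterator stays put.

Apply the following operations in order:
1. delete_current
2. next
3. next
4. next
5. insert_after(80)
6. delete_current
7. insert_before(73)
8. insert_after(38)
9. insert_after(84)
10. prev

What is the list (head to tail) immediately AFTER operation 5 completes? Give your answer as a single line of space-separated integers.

Answer: 7 6 2 1 80 4

Derivation:
After 1 (delete_current): list=[7, 6, 2, 1, 4] cursor@7
After 2 (next): list=[7, 6, 2, 1, 4] cursor@6
After 3 (next): list=[7, 6, 2, 1, 4] cursor@2
After 4 (next): list=[7, 6, 2, 1, 4] cursor@1
After 5 (insert_after(80)): list=[7, 6, 2, 1, 80, 4] cursor@1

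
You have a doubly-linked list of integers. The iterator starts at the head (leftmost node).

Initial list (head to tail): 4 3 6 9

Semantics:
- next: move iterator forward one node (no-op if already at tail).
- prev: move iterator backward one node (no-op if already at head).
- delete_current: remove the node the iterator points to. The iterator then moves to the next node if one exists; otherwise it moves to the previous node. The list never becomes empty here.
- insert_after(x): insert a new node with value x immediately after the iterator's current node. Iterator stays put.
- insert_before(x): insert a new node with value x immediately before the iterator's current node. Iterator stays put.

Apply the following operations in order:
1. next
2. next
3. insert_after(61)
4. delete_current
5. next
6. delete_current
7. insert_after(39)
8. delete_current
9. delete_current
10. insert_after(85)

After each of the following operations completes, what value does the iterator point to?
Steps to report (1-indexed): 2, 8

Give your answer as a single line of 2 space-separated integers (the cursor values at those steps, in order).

After 1 (next): list=[4, 3, 6, 9] cursor@3
After 2 (next): list=[4, 3, 6, 9] cursor@6
After 3 (insert_after(61)): list=[4, 3, 6, 61, 9] cursor@6
After 4 (delete_current): list=[4, 3, 61, 9] cursor@61
After 5 (next): list=[4, 3, 61, 9] cursor@9
After 6 (delete_current): list=[4, 3, 61] cursor@61
After 7 (insert_after(39)): list=[4, 3, 61, 39] cursor@61
After 8 (delete_current): list=[4, 3, 39] cursor@39
After 9 (delete_current): list=[4, 3] cursor@3
After 10 (insert_after(85)): list=[4, 3, 85] cursor@3

Answer: 6 39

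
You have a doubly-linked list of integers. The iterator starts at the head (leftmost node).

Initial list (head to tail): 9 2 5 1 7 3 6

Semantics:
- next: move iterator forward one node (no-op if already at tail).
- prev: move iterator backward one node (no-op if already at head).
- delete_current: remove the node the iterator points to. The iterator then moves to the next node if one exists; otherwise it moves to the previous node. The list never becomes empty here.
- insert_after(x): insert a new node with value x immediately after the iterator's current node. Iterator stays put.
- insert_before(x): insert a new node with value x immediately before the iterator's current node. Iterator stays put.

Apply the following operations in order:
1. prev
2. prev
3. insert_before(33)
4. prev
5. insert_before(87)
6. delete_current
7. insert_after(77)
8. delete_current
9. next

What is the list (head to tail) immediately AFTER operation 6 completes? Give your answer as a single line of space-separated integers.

Answer: 87 9 2 5 1 7 3 6

Derivation:
After 1 (prev): list=[9, 2, 5, 1, 7, 3, 6] cursor@9
After 2 (prev): list=[9, 2, 5, 1, 7, 3, 6] cursor@9
After 3 (insert_before(33)): list=[33, 9, 2, 5, 1, 7, 3, 6] cursor@9
After 4 (prev): list=[33, 9, 2, 5, 1, 7, 3, 6] cursor@33
After 5 (insert_before(87)): list=[87, 33, 9, 2, 5, 1, 7, 3, 6] cursor@33
After 6 (delete_current): list=[87, 9, 2, 5, 1, 7, 3, 6] cursor@9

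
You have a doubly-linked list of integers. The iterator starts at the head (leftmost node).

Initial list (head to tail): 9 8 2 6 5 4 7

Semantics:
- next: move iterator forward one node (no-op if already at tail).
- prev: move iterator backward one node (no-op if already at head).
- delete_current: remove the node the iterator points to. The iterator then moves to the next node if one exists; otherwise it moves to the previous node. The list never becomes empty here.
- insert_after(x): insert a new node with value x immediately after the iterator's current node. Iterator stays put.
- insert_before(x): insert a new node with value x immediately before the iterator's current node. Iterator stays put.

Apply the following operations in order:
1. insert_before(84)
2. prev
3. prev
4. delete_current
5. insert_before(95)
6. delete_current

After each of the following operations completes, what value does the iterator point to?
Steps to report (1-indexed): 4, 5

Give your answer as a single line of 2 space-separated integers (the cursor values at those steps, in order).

Answer: 9 9

Derivation:
After 1 (insert_before(84)): list=[84, 9, 8, 2, 6, 5, 4, 7] cursor@9
After 2 (prev): list=[84, 9, 8, 2, 6, 5, 4, 7] cursor@84
After 3 (prev): list=[84, 9, 8, 2, 6, 5, 4, 7] cursor@84
After 4 (delete_current): list=[9, 8, 2, 6, 5, 4, 7] cursor@9
After 5 (insert_before(95)): list=[95, 9, 8, 2, 6, 5, 4, 7] cursor@9
After 6 (delete_current): list=[95, 8, 2, 6, 5, 4, 7] cursor@8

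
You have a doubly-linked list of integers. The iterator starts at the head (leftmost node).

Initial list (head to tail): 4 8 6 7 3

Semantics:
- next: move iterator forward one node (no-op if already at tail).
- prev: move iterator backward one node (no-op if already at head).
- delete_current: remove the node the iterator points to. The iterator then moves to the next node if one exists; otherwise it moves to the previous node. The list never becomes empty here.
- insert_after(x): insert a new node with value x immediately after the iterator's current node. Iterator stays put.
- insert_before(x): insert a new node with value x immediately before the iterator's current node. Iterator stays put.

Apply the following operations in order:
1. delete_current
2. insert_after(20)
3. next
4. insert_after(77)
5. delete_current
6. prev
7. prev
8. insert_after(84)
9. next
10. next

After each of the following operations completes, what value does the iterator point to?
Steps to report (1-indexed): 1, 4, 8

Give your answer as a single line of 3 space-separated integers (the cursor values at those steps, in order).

After 1 (delete_current): list=[8, 6, 7, 3] cursor@8
After 2 (insert_after(20)): list=[8, 20, 6, 7, 3] cursor@8
After 3 (next): list=[8, 20, 6, 7, 3] cursor@20
After 4 (insert_after(77)): list=[8, 20, 77, 6, 7, 3] cursor@20
After 5 (delete_current): list=[8, 77, 6, 7, 3] cursor@77
After 6 (prev): list=[8, 77, 6, 7, 3] cursor@8
After 7 (prev): list=[8, 77, 6, 7, 3] cursor@8
After 8 (insert_after(84)): list=[8, 84, 77, 6, 7, 3] cursor@8
After 9 (next): list=[8, 84, 77, 6, 7, 3] cursor@84
After 10 (next): list=[8, 84, 77, 6, 7, 3] cursor@77

Answer: 8 20 8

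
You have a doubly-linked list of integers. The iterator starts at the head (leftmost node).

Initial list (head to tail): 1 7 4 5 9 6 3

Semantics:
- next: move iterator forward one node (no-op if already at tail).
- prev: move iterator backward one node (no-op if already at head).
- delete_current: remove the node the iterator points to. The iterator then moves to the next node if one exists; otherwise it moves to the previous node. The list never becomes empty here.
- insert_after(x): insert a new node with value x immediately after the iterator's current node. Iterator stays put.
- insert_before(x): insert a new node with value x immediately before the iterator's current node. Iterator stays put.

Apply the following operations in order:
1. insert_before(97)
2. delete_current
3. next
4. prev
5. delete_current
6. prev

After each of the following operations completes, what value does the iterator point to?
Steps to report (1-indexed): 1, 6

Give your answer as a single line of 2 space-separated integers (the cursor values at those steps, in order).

After 1 (insert_before(97)): list=[97, 1, 7, 4, 5, 9, 6, 3] cursor@1
After 2 (delete_current): list=[97, 7, 4, 5, 9, 6, 3] cursor@7
After 3 (next): list=[97, 7, 4, 5, 9, 6, 3] cursor@4
After 4 (prev): list=[97, 7, 4, 5, 9, 6, 3] cursor@7
After 5 (delete_current): list=[97, 4, 5, 9, 6, 3] cursor@4
After 6 (prev): list=[97, 4, 5, 9, 6, 3] cursor@97

Answer: 1 97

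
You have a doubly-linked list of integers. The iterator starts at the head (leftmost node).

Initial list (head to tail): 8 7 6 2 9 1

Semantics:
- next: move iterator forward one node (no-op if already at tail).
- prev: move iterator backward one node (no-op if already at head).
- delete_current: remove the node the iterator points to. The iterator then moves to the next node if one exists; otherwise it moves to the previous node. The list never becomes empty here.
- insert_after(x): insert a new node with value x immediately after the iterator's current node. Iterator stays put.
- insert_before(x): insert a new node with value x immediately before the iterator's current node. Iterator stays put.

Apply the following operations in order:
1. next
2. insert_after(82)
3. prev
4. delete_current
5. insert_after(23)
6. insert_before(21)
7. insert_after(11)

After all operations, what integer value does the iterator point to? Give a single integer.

Answer: 7

Derivation:
After 1 (next): list=[8, 7, 6, 2, 9, 1] cursor@7
After 2 (insert_after(82)): list=[8, 7, 82, 6, 2, 9, 1] cursor@7
After 3 (prev): list=[8, 7, 82, 6, 2, 9, 1] cursor@8
After 4 (delete_current): list=[7, 82, 6, 2, 9, 1] cursor@7
After 5 (insert_after(23)): list=[7, 23, 82, 6, 2, 9, 1] cursor@7
After 6 (insert_before(21)): list=[21, 7, 23, 82, 6, 2, 9, 1] cursor@7
After 7 (insert_after(11)): list=[21, 7, 11, 23, 82, 6, 2, 9, 1] cursor@7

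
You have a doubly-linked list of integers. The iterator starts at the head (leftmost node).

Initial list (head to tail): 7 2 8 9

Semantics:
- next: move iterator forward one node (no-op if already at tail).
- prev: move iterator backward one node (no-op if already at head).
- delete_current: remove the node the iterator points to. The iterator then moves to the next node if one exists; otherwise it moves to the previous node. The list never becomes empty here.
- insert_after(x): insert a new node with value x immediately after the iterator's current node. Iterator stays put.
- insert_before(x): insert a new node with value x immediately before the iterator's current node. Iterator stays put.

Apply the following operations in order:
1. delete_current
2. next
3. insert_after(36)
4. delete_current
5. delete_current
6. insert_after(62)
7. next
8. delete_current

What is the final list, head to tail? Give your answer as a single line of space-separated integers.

Answer: 2 9

Derivation:
After 1 (delete_current): list=[2, 8, 9] cursor@2
After 2 (next): list=[2, 8, 9] cursor@8
After 3 (insert_after(36)): list=[2, 8, 36, 9] cursor@8
After 4 (delete_current): list=[2, 36, 9] cursor@36
After 5 (delete_current): list=[2, 9] cursor@9
After 6 (insert_after(62)): list=[2, 9, 62] cursor@9
After 7 (next): list=[2, 9, 62] cursor@62
After 8 (delete_current): list=[2, 9] cursor@9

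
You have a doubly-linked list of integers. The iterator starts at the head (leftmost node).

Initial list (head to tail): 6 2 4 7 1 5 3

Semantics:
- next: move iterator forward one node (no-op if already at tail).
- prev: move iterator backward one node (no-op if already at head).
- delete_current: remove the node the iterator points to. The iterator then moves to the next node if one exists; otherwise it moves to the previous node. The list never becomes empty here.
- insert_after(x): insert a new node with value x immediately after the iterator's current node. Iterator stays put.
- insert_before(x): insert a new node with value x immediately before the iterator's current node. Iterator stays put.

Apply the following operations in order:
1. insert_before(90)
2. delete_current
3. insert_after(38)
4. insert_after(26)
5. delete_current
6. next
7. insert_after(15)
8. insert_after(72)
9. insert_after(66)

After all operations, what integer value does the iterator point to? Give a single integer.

After 1 (insert_before(90)): list=[90, 6, 2, 4, 7, 1, 5, 3] cursor@6
After 2 (delete_current): list=[90, 2, 4, 7, 1, 5, 3] cursor@2
After 3 (insert_after(38)): list=[90, 2, 38, 4, 7, 1, 5, 3] cursor@2
After 4 (insert_after(26)): list=[90, 2, 26, 38, 4, 7, 1, 5, 3] cursor@2
After 5 (delete_current): list=[90, 26, 38, 4, 7, 1, 5, 3] cursor@26
After 6 (next): list=[90, 26, 38, 4, 7, 1, 5, 3] cursor@38
After 7 (insert_after(15)): list=[90, 26, 38, 15, 4, 7, 1, 5, 3] cursor@38
After 8 (insert_after(72)): list=[90, 26, 38, 72, 15, 4, 7, 1, 5, 3] cursor@38
After 9 (insert_after(66)): list=[90, 26, 38, 66, 72, 15, 4, 7, 1, 5, 3] cursor@38

Answer: 38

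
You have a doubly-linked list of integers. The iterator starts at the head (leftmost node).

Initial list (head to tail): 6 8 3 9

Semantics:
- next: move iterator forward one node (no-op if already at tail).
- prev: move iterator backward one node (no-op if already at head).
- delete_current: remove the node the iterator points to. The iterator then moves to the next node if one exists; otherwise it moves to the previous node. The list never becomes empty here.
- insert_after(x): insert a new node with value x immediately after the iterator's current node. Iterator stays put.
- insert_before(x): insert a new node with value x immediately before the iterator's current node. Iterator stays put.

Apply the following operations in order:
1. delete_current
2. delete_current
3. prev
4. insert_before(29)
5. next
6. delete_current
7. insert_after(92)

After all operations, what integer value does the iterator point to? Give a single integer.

Answer: 3

Derivation:
After 1 (delete_current): list=[8, 3, 9] cursor@8
After 2 (delete_current): list=[3, 9] cursor@3
After 3 (prev): list=[3, 9] cursor@3
After 4 (insert_before(29)): list=[29, 3, 9] cursor@3
After 5 (next): list=[29, 3, 9] cursor@9
After 6 (delete_current): list=[29, 3] cursor@3
After 7 (insert_after(92)): list=[29, 3, 92] cursor@3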